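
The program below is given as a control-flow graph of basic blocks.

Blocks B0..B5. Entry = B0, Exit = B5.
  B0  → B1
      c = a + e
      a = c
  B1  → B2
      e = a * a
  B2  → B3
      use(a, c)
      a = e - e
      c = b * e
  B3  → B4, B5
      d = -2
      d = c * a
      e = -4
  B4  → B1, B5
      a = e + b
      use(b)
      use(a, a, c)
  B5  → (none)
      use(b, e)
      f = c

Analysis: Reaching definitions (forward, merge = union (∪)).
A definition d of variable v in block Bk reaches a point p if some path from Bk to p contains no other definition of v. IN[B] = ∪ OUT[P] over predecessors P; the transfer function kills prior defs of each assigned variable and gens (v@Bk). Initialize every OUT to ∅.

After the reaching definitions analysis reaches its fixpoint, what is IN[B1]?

Answer: {a@B0, a@B4, c@B0, c@B2, d@B3, e@B3}

Derivation:
Per-block solution:
  B0:  IN={}  OUT={a@B0, c@B0}
  B1:  IN={a@B0, a@B4, c@B0, c@B2, d@B3, e@B3}  OUT={a@B0, a@B4, c@B0, c@B2, d@B3, e@B1}
  B2:  IN={a@B0, a@B4, c@B0, c@B2, d@B3, e@B1}  OUT={a@B2, c@B2, d@B3, e@B1}
  B3:  IN={a@B2, c@B2, d@B3, e@B1}  OUT={a@B2, c@B2, d@B3, e@B3}
  B4:  IN={a@B2, c@B2, d@B3, e@B3}  OUT={a@B4, c@B2, d@B3, e@B3}
  B5:  IN={a@B2, a@B4, c@B2, d@B3, e@B3}  OUT={a@B2, a@B4, c@B2, d@B3, e@B3, f@B5}

Merge at B1: IN[B1] = OUT[B0] ⊔ OUT[B4] = {a@B0, a@B4, c@B0, c@B2, d@B3, e@B3}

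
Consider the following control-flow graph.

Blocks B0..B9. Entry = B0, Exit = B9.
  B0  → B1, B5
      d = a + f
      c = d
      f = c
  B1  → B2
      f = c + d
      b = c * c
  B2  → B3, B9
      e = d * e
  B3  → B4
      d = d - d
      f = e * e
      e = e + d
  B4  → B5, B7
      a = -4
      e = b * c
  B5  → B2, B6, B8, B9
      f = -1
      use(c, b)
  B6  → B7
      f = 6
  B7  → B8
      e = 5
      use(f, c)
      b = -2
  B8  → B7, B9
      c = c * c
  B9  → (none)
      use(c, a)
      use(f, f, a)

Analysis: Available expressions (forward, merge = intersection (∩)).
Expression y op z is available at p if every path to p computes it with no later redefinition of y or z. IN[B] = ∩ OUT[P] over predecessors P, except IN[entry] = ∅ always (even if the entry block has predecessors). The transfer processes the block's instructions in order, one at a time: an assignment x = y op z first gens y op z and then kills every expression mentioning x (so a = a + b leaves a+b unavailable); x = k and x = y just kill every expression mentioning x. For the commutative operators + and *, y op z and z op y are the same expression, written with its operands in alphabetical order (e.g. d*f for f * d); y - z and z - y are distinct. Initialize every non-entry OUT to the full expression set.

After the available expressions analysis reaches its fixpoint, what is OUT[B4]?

Per-block solution:
  B0:   IN={}   OUT={}
  B1:   IN={}   OUT={c*c, c+d}
  B2:   IN={}   OUT={}
  B3:   IN={}   OUT={}
  B4:   IN={}   OUT={b*c}
  B5:   IN={}   OUT={}
  B6:   IN={}   OUT={}
  B7:   IN={}   OUT={}
  B8:   IN={}   OUT={}
  B9:   IN={}   OUT={}

Merge at B4: IN[B4] = OUT[B3] = {}
Applying B4's transfer function to that IN value gives OUT[B4] (row B4 above).

Answer: {b*c}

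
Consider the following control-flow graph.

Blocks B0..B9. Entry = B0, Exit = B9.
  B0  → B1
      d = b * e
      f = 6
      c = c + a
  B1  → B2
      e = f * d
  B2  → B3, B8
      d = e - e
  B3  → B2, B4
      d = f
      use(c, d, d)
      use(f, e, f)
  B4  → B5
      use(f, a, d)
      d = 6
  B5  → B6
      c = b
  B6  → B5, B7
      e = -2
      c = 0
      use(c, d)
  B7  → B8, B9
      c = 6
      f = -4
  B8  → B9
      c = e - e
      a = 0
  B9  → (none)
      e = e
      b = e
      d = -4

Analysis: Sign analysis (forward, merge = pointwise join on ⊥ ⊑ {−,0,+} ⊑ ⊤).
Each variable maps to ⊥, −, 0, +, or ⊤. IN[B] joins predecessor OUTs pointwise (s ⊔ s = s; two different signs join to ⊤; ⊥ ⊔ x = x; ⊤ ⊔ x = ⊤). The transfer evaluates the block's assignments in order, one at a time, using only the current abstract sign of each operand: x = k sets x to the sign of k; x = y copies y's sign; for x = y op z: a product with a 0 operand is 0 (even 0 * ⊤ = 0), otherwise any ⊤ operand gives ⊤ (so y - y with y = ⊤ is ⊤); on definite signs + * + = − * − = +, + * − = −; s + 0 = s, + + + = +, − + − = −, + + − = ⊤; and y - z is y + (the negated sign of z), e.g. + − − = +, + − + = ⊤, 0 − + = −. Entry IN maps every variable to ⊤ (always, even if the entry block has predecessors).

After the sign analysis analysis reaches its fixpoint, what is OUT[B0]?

Answer: {a: ⊤, b: ⊤, c: ⊤, d: ⊤, e: ⊤, f: +}

Trace:
Per-block solution:
  B0: | IN=(all ⊤) | OUT={f:+; rest ⊤}
  B1: | IN={f:+; rest ⊤} | OUT={f:+; rest ⊤}
  B2: | IN={f:+; rest ⊤} | OUT={f:+; rest ⊤}
  B3: | IN={f:+; rest ⊤} | OUT={d:+, f:+; rest ⊤}
  B4: | IN={d:+, f:+; rest ⊤} | OUT={d:+, f:+; rest ⊤}
  B5: | IN={d:+, f:+; rest ⊤} | OUT={d:+, f:+; rest ⊤}
  B6: | IN={d:+, f:+; rest ⊤} | OUT={c:0, d:+, e:-, f:+; rest ⊤}
  B7: | IN={c:0, d:+, e:-, f:+; rest ⊤} | OUT={c:+, d:+, e:-, f:-; rest ⊤}
  B8: | IN=(all ⊤) | OUT={a:0; rest ⊤}
  B9: | IN=(all ⊤) | OUT={d:-; rest ⊤}

B0 is the boundary node: IN[B0] = {a: ⊤, b: ⊤, c: ⊤, d: ⊤, e: ⊤, f: ⊤}
Applying B0's transfer function to that IN value gives OUT[B0] (row B0 above).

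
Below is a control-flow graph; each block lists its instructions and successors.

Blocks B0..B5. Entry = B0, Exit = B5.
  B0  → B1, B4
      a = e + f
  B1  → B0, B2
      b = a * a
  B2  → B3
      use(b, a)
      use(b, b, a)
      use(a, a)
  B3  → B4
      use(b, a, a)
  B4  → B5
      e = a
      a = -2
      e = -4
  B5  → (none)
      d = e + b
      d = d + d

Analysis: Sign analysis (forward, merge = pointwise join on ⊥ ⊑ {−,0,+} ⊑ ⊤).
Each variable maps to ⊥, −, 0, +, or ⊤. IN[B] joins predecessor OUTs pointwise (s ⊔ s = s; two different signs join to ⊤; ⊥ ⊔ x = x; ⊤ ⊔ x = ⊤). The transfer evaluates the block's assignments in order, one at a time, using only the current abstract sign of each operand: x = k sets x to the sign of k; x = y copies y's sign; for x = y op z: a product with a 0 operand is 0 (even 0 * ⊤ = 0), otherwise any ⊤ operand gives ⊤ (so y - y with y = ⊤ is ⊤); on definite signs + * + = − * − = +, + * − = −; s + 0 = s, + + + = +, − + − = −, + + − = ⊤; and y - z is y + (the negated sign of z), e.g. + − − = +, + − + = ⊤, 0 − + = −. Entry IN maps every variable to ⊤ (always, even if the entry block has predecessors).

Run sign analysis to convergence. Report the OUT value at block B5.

Answer: {a: -, b: ⊤, c: ⊤, d: ⊤, e: -, f: ⊤}

Derivation:
Per-block solution:
  B0:   IN=(all ⊤)   OUT=(all ⊤)
  B1:   IN=(all ⊤)   OUT=(all ⊤)
  B2:   IN=(all ⊤)   OUT=(all ⊤)
  B3:   IN=(all ⊤)   OUT=(all ⊤)
  B4:   IN=(all ⊤)   OUT={a:-, e:-; rest ⊤}
  B5:   IN={a:-, e:-; rest ⊤}   OUT={a:-, e:-; rest ⊤}

Merge at B5: IN[B5] = OUT[B4] = {a: -, b: ⊤, c: ⊤, d: ⊤, e: -, f: ⊤}
Applying B5's transfer function to that IN value gives OUT[B5] (row B5 above).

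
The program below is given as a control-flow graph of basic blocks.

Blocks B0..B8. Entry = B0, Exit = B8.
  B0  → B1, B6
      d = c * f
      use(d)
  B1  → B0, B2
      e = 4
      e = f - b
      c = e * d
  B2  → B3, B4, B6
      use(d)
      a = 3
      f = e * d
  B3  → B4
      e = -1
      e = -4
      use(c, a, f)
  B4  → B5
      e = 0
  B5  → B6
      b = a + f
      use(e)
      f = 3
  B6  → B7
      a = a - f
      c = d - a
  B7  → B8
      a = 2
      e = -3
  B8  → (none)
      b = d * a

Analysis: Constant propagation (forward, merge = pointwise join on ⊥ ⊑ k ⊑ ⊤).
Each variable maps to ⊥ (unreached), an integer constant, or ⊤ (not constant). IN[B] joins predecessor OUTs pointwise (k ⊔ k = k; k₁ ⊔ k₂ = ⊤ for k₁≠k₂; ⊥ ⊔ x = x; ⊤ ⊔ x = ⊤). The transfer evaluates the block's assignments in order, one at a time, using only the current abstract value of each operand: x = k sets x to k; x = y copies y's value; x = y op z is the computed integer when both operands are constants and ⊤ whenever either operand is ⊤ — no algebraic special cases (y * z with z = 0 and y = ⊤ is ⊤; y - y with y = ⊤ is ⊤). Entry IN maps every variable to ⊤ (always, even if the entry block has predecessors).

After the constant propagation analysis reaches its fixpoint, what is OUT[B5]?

Converged values:
  B0:   IN=(all ⊤)   OUT=(all ⊤)
  B1:   IN=(all ⊤)   OUT=(all ⊤)
  B2:   IN=(all ⊤)   OUT={a:3; rest ⊤}
  B3:   IN={a:3; rest ⊤}   OUT={a:3, e:-4; rest ⊤}
  B4:   IN={a:3; rest ⊤}   OUT={a:3, e:0; rest ⊤}
  B5:   IN={a:3, e:0; rest ⊤}   OUT={a:3, e:0, f:3; rest ⊤}
  B6:   IN=(all ⊤)   OUT=(all ⊤)
  B7:   IN=(all ⊤)   OUT={a:2, e:-3; rest ⊤}
  B8:   IN={a:2, e:-3; rest ⊤}   OUT={a:2, e:-3; rest ⊤}

Merge at B5: IN[B5] = OUT[B4] = {a: 3, b: ⊤, c: ⊤, d: ⊤, e: 0, f: ⊤}
Applying B5's transfer function to that IN value gives OUT[B5] (row B5 above).

Answer: {a: 3, b: ⊤, c: ⊤, d: ⊤, e: 0, f: 3}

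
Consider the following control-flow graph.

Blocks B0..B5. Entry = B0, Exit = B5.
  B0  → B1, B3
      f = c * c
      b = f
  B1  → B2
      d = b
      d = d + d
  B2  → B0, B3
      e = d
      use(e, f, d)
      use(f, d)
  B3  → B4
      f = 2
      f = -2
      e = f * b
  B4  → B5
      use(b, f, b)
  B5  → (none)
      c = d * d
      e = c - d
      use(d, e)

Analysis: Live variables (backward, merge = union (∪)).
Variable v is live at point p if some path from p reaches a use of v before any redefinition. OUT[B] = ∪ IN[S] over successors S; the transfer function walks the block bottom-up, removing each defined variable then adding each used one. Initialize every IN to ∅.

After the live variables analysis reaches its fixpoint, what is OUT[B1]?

Fixpoint table:
  B0:  IN={c, d}  OUT={b, c, d, f}
  B1:  IN={b, c, f}  OUT={b, c, d, f}
  B2:  IN={b, c, d, f}  OUT={b, c, d}
  B3:  IN={b, d}  OUT={b, d, f}
  B4:  IN={b, d, f}  OUT={d}
  B5:  IN={d}  OUT={}

Merge at B1: OUT[B1] = IN[B2] = {b, c, d, f}

Answer: {b, c, d, f}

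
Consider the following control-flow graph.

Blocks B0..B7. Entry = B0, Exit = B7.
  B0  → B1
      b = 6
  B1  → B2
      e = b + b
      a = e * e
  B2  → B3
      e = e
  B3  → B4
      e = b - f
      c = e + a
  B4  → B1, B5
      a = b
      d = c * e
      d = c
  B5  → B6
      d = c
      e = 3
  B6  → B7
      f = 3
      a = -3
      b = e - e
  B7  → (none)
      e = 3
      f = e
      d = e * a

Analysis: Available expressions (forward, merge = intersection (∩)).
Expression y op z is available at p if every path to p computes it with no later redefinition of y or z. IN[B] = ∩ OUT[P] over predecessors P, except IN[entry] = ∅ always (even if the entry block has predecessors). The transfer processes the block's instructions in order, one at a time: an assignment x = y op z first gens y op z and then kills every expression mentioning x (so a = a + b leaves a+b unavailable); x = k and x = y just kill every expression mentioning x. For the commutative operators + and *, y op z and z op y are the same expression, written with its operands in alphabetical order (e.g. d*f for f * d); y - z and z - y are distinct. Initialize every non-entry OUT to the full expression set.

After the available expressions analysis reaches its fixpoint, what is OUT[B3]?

Answer: {a+e, b+b, b-f}

Working:
Fixpoint table:
  B0: | IN={} | OUT={}
  B1: | IN={} | OUT={b+b, e*e}
  B2: | IN={b+b, e*e} | OUT={b+b}
  B3: | IN={b+b} | OUT={a+e, b+b, b-f}
  B4: | IN={a+e, b+b, b-f} | OUT={b+b, b-f, c*e}
  B5: | IN={b+b, b-f, c*e} | OUT={b+b, b-f}
  B6: | IN={b+b, b-f} | OUT={e-e}
  B7: | IN={e-e} | OUT={a*e}

Merge at B3: IN[B3] = OUT[B2] = {b+b}
Applying B3's transfer function to that IN value gives OUT[B3] (row B3 above).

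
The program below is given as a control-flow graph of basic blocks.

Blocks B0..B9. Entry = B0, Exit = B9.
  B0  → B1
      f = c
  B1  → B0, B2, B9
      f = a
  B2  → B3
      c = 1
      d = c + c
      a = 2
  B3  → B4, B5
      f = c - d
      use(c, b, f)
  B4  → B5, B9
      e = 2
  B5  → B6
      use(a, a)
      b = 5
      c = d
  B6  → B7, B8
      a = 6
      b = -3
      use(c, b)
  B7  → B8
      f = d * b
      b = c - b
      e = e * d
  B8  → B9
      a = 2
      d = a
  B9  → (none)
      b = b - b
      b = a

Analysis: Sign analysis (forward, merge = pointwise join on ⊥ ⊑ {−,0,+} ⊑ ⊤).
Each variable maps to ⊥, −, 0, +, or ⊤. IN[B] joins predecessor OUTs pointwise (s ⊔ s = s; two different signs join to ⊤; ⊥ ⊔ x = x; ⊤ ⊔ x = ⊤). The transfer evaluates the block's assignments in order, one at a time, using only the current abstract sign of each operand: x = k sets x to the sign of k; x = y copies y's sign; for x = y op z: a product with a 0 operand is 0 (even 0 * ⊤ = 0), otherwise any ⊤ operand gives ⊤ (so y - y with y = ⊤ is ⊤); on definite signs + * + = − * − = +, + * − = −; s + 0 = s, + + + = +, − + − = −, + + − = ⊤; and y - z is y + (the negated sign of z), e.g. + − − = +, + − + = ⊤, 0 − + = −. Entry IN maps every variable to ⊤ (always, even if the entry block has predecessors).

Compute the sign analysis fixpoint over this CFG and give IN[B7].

Fixpoint table:
  B0:   IN=(all ⊤)   OUT=(all ⊤)
  B1:   IN=(all ⊤)   OUT=(all ⊤)
  B2:   IN=(all ⊤)   OUT={a:+, c:+, d:+; rest ⊤}
  B3:   IN={a:+, c:+, d:+; rest ⊤}   OUT={a:+, c:+, d:+; rest ⊤}
  B4:   IN={a:+, c:+, d:+; rest ⊤}   OUT={a:+, c:+, d:+, e:+; rest ⊤}
  B5:   IN={a:+, c:+, d:+; rest ⊤}   OUT={a:+, b:+, c:+, d:+; rest ⊤}
  B6:   IN={a:+, b:+, c:+, d:+; rest ⊤}   OUT={a:+, b:-, c:+, d:+; rest ⊤}
  B7:   IN={a:+, b:-, c:+, d:+; rest ⊤}   OUT={a:+, b:+, c:+, d:+, f:-; rest ⊤}
  B8:   IN={a:+, c:+, d:+; rest ⊤}   OUT={a:+, c:+, d:+; rest ⊤}
  B9:   IN=(all ⊤)   OUT=(all ⊤)

Merge at B7: IN[B7] = OUT[B6] = {a: +, b: -, c: +, d: +, e: ⊤, f: ⊤}

Answer: {a: +, b: -, c: +, d: +, e: ⊤, f: ⊤}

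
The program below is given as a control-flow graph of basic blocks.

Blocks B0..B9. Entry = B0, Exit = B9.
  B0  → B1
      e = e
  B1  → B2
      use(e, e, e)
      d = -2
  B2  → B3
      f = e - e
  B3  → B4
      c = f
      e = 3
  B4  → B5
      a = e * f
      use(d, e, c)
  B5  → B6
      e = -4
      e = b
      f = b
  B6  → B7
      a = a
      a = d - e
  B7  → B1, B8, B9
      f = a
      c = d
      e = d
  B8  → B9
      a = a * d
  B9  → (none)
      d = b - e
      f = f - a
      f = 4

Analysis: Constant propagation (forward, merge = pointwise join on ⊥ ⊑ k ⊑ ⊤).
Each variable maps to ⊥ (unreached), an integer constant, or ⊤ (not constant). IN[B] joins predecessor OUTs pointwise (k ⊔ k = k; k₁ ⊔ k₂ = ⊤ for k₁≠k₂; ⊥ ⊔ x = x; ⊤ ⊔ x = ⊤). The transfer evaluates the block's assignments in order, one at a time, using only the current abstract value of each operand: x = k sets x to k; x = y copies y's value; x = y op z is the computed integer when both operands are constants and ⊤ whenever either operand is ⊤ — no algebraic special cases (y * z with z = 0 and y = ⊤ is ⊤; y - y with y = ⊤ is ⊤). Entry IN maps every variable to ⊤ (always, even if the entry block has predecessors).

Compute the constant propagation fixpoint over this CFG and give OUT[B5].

Fixpoint table:
  B0:  IN=(all ⊤)  OUT=(all ⊤)
  B1:  IN=(all ⊤)  OUT={d:-2; rest ⊤}
  B2:  IN={d:-2; rest ⊤}  OUT={d:-2; rest ⊤}
  B3:  IN={d:-2; rest ⊤}  OUT={d:-2, e:3; rest ⊤}
  B4:  IN={d:-2, e:3; rest ⊤}  OUT={d:-2, e:3; rest ⊤}
  B5:  IN={d:-2, e:3; rest ⊤}  OUT={d:-2; rest ⊤}
  B6:  IN={d:-2; rest ⊤}  OUT={d:-2; rest ⊤}
  B7:  IN={d:-2; rest ⊤}  OUT={c:-2, d:-2, e:-2; rest ⊤}
  B8:  IN={c:-2, d:-2, e:-2; rest ⊤}  OUT={c:-2, d:-2, e:-2; rest ⊤}
  B9:  IN={c:-2, d:-2, e:-2; rest ⊤}  OUT={c:-2, e:-2, f:4; rest ⊤}

Merge at B5: IN[B5] = OUT[B4] = {a: ⊤, b: ⊤, c: ⊤, d: -2, e: 3, f: ⊤}
Applying B5's transfer function to that IN value gives OUT[B5] (row B5 above).

Answer: {a: ⊤, b: ⊤, c: ⊤, d: -2, e: ⊤, f: ⊤}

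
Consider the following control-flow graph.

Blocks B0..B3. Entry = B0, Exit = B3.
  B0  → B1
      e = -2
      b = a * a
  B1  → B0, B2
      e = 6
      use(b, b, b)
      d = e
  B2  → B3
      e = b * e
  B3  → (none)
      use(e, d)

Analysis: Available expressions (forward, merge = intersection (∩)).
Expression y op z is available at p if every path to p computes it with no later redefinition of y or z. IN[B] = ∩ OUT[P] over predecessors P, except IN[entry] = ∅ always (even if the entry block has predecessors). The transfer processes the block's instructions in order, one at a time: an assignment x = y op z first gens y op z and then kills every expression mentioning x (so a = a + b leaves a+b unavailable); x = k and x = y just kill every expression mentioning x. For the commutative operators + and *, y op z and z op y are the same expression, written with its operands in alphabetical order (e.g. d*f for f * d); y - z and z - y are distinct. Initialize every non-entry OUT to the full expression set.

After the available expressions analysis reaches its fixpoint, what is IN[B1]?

Answer: {a*a}

Derivation:
Per-block solution:
  B0:  IN={}  OUT={a*a}
  B1:  IN={a*a}  OUT={a*a}
  B2:  IN={a*a}  OUT={a*a}
  B3:  IN={a*a}  OUT={a*a}

Merge at B1: IN[B1] = OUT[B0] = {a*a}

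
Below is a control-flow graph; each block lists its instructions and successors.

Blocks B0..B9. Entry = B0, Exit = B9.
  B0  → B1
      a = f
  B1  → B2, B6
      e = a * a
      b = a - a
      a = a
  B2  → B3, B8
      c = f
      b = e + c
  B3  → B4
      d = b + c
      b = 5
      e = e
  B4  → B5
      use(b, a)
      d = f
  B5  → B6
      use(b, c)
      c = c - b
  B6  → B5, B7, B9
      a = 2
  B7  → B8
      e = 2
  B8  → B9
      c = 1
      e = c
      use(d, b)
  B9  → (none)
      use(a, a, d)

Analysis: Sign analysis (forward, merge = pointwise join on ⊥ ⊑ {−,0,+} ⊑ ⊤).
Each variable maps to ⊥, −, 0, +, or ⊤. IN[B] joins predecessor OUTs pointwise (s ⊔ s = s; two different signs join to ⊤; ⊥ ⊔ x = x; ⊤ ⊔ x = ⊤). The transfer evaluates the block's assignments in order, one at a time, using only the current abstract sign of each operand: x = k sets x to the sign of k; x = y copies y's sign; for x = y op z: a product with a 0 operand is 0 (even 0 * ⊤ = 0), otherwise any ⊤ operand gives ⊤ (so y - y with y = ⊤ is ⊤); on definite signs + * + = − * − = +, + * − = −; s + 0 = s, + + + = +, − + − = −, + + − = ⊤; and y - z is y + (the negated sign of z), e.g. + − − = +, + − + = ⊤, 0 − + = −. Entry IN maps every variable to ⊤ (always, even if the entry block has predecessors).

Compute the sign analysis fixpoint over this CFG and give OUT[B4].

Answer: {a: ⊤, b: +, c: ⊤, d: ⊤, e: ⊤, f: ⊤}

Working:
Per-block solution:
  B0: | IN=(all ⊤) | OUT=(all ⊤)
  B1: | IN=(all ⊤) | OUT=(all ⊤)
  B2: | IN=(all ⊤) | OUT=(all ⊤)
  B3: | IN=(all ⊤) | OUT={b:+; rest ⊤}
  B4: | IN={b:+; rest ⊤} | OUT={b:+; rest ⊤}
  B5: | IN=(all ⊤) | OUT=(all ⊤)
  B6: | IN=(all ⊤) | OUT={a:+; rest ⊤}
  B7: | IN={a:+; rest ⊤} | OUT={a:+, e:+; rest ⊤}
  B8: | IN=(all ⊤) | OUT={c:+, e:+; rest ⊤}
  B9: | IN=(all ⊤) | OUT=(all ⊤)

Merge at B4: IN[B4] = OUT[B3] = {a: ⊤, b: +, c: ⊤, d: ⊤, e: ⊤, f: ⊤}
Applying B4's transfer function to that IN value gives OUT[B4] (row B4 above).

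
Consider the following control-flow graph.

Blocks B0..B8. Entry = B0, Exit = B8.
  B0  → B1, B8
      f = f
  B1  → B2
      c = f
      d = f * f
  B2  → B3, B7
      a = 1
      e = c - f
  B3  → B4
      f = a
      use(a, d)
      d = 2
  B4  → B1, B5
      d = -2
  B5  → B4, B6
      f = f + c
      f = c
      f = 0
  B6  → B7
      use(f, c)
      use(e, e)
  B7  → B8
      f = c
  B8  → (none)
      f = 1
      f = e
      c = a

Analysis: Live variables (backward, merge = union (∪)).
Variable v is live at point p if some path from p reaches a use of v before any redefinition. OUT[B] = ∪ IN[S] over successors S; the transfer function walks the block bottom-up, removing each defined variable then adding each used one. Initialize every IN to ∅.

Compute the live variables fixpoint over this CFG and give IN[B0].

Answer: {a, e, f}

Derivation:
Converged values:
  B0:   IN={a, e, f}   OUT={a, e, f}
  B1:   IN={f}   OUT={c, d, f}
  B2:   IN={c, d, f}   OUT={a, c, d, e}
  B3:   IN={a, c, d, e}   OUT={a, c, e, f}
  B4:   IN={a, c, e, f}   OUT={a, c, e, f}
  B5:   IN={a, c, e, f}   OUT={a, c, e, f}
  B6:   IN={a, c, e, f}   OUT={a, c, e}
  B7:   IN={a, c, e}   OUT={a, e}
  B8:   IN={a, e}   OUT={}

Merge at B0: OUT[B0] = IN[B1] ⊔ IN[B8] = {a, e, f}
Applying B0's transfer function to that OUT value gives IN[B0] (row B0 above).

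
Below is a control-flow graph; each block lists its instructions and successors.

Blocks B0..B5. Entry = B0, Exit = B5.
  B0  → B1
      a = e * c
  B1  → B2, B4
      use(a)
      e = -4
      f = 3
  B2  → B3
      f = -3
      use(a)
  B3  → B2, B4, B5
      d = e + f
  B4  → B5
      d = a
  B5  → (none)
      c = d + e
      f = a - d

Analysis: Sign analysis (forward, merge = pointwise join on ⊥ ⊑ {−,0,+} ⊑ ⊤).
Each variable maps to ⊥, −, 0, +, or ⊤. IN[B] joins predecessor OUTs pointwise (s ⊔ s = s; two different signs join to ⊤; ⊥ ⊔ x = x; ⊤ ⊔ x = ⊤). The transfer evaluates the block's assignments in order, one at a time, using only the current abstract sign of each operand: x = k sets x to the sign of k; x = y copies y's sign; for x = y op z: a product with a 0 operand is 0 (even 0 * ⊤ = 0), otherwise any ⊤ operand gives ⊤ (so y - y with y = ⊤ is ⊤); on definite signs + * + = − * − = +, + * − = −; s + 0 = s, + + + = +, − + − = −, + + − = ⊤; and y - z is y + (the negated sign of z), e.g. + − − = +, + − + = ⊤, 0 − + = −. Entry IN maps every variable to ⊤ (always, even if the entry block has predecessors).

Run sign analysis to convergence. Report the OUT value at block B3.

Converged values:
  B0:   IN=(all ⊤)   OUT=(all ⊤)
  B1:   IN=(all ⊤)   OUT={e:-, f:+; rest ⊤}
  B2:   IN={e:-; rest ⊤}   OUT={e:-, f:-; rest ⊤}
  B3:   IN={e:-, f:-; rest ⊤}   OUT={d:-, e:-, f:-; rest ⊤}
  B4:   IN={e:-; rest ⊤}   OUT={e:-; rest ⊤}
  B5:   IN={e:-; rest ⊤}   OUT={e:-; rest ⊤}

Merge at B3: IN[B3] = OUT[B2] = {a: ⊤, b: ⊤, c: ⊤, d: ⊤, e: -, f: -}
Applying B3's transfer function to that IN value gives OUT[B3] (row B3 above).

Answer: {a: ⊤, b: ⊤, c: ⊤, d: -, e: -, f: -}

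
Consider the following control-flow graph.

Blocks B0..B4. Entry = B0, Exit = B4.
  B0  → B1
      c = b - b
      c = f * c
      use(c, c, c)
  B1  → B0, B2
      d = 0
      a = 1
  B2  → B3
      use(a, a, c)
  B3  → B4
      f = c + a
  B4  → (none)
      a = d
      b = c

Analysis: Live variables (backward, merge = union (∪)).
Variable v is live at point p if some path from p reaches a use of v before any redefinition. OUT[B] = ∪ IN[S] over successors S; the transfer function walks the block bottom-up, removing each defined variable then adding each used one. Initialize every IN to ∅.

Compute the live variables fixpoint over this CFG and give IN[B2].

Per-block solution:
  B0:  IN={b, f}  OUT={b, c, f}
  B1:  IN={b, c, f}  OUT={a, b, c, d, f}
  B2:  IN={a, c, d}  OUT={a, c, d}
  B3:  IN={a, c, d}  OUT={c, d}
  B4:  IN={c, d}  OUT={}

Merge at B2: OUT[B2] = IN[B3] = {a, c, d}
Applying B2's transfer function to that OUT value gives IN[B2] (row B2 above).

Answer: {a, c, d}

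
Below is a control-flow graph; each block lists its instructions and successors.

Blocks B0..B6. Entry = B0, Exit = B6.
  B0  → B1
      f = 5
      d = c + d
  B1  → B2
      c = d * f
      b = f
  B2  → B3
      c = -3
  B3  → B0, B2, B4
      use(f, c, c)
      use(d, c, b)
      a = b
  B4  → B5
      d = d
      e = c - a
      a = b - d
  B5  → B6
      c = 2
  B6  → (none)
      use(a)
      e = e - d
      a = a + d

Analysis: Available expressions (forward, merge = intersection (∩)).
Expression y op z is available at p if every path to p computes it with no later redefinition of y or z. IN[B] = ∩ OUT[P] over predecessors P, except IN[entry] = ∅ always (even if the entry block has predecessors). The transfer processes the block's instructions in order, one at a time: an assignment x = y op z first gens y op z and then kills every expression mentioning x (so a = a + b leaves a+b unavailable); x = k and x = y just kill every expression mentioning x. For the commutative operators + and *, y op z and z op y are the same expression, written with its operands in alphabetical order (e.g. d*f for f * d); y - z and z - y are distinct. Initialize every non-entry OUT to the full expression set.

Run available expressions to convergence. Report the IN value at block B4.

Answer: {d*f}

Derivation:
Converged values:
  B0:   IN={}   OUT={}
  B1:   IN={}   OUT={d*f}
  B2:   IN={d*f}   OUT={d*f}
  B3:   IN={d*f}   OUT={d*f}
  B4:   IN={d*f}   OUT={b-d}
  B5:   IN={b-d}   OUT={b-d}
  B6:   IN={b-d}   OUT={b-d}

Merge at B4: IN[B4] = OUT[B3] = {d*f}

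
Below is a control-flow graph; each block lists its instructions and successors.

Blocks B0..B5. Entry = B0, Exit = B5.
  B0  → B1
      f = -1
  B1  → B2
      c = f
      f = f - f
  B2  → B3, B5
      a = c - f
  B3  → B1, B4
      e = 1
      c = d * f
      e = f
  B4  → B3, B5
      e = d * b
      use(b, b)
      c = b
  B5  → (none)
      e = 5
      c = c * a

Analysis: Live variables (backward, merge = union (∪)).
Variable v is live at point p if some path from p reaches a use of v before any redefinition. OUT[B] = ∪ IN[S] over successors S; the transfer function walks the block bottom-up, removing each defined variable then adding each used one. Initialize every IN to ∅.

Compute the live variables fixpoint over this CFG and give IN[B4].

Converged values:
  B0:  IN={b, d}  OUT={b, d, f}
  B1:  IN={b, d, f}  OUT={b, c, d, f}
  B2:  IN={b, c, d, f}  OUT={a, b, c, d, f}
  B3:  IN={a, b, d, f}  OUT={a, b, d, f}
  B4:  IN={a, b, d, f}  OUT={a, b, c, d, f}
  B5:  IN={a, c}  OUT={}

Merge at B4: OUT[B4] = IN[B3] ⊔ IN[B5] = {a, b, c, d, f}
Applying B4's transfer function to that OUT value gives IN[B4] (row B4 above).

Answer: {a, b, d, f}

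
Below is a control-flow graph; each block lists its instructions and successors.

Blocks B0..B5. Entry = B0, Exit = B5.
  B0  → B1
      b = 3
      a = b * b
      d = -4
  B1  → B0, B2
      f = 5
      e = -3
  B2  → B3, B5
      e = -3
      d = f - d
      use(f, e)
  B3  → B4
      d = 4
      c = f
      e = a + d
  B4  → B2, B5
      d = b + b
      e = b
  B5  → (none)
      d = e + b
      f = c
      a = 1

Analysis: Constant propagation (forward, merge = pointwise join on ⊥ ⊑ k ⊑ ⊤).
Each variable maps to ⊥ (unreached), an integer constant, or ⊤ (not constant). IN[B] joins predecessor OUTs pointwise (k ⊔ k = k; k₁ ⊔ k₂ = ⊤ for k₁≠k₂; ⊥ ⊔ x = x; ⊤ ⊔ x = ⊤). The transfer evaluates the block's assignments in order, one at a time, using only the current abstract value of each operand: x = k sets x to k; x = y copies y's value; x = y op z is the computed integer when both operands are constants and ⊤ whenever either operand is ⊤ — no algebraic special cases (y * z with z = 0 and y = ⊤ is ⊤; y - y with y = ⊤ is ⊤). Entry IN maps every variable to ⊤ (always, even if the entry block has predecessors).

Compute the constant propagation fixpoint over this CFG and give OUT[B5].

Fixpoint table:
  B0:  IN=(all ⊤)  OUT={a:9, b:3, d:-4; rest ⊤}
  B1:  IN={a:9, b:3, d:-4; rest ⊤}  OUT={a:9, b:3, d:-4, e:-3, f:5; rest ⊤}
  B2:  IN={a:9, b:3, f:5; rest ⊤}  OUT={a:9, b:3, e:-3, f:5; rest ⊤}
  B3:  IN={a:9, b:3, e:-3, f:5; rest ⊤}  OUT={a:9, b:3, c:5, d:4, e:13, f:5; rest ⊤}
  B4:  IN={a:9, b:3, c:5, d:4, e:13, f:5; rest ⊤}  OUT={a:9, b:3, c:5, d:6, e:3, f:5; rest ⊤}
  B5:  IN={a:9, b:3, f:5; rest ⊤}  OUT={a:1, b:3; rest ⊤}

Merge at B5: IN[B5] = OUT[B2] ⊔ OUT[B4] = {a: 9, b: 3, c: ⊤, d: ⊤, e: ⊤, f: 5}
Applying B5's transfer function to that IN value gives OUT[B5] (row B5 above).

Answer: {a: 1, b: 3, c: ⊤, d: ⊤, e: ⊤, f: ⊤}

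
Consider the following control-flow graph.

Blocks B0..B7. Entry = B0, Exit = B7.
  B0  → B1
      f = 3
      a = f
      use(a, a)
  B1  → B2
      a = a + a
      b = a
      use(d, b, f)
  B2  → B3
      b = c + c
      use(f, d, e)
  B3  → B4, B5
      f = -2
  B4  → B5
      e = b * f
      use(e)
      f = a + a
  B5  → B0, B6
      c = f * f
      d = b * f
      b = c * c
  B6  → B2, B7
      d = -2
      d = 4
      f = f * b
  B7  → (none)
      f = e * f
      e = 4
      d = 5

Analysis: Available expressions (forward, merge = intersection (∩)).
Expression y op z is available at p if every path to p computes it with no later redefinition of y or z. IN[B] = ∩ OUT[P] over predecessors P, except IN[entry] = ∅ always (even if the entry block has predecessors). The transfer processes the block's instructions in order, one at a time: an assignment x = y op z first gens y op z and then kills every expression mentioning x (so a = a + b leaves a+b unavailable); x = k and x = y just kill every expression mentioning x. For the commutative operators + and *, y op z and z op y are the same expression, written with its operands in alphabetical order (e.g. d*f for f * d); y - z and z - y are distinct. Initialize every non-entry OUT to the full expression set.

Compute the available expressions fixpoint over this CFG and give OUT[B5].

Answer: {c*c, f*f}

Working:
Fixpoint table:
  B0: | IN={} | OUT={}
  B1: | IN={} | OUT={}
  B2: | IN={} | OUT={c+c}
  B3: | IN={c+c} | OUT={c+c}
  B4: | IN={c+c} | OUT={a+a, c+c}
  B5: | IN={c+c} | OUT={c*c, f*f}
  B6: | IN={c*c, f*f} | OUT={c*c}
  B7: | IN={c*c} | OUT={c*c}

Merge at B5: IN[B5] = OUT[B3] ∩ OUT[B4] = {c+c}
Applying B5's transfer function to that IN value gives OUT[B5] (row B5 above).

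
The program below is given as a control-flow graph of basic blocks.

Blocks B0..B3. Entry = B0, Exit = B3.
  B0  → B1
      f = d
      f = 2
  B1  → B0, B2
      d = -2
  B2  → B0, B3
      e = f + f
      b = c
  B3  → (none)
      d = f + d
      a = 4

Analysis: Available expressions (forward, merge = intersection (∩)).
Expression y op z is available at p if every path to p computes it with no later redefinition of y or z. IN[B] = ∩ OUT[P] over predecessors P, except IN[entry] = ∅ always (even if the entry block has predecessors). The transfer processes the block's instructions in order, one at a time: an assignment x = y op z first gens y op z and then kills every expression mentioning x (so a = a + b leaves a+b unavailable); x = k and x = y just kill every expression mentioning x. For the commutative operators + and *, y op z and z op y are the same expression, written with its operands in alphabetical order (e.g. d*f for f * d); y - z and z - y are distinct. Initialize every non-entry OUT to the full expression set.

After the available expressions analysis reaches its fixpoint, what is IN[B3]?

Fixpoint table:
  B0: | IN={} | OUT={}
  B1: | IN={} | OUT={}
  B2: | IN={} | OUT={f+f}
  B3: | IN={f+f} | OUT={f+f}

Merge at B3: IN[B3] = OUT[B2] = {f+f}

Answer: {f+f}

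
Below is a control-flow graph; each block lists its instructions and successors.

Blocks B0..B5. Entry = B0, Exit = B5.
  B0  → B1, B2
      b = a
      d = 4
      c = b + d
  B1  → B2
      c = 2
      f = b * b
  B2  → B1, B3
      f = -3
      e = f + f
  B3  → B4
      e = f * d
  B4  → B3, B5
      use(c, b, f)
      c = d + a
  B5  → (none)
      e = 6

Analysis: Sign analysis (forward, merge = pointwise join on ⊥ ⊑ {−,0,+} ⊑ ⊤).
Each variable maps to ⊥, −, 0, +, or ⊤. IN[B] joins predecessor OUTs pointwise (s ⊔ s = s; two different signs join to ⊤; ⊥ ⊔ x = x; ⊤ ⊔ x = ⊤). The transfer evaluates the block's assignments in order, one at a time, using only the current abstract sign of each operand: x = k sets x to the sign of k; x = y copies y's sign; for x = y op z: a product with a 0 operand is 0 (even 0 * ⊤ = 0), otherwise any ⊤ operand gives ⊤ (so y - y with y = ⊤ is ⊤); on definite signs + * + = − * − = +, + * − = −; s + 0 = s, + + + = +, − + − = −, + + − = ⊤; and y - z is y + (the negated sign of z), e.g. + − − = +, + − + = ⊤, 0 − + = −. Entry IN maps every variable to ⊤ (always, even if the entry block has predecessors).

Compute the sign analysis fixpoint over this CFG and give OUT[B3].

Converged values:
  B0:   IN=(all ⊤)   OUT={d:+; rest ⊤}
  B1:   IN={d:+; rest ⊤}   OUT={c:+, d:+; rest ⊤}
  B2:   IN={d:+; rest ⊤}   OUT={d:+, e:-, f:-; rest ⊤}
  B3:   IN={d:+, e:-, f:-; rest ⊤}   OUT={d:+, e:-, f:-; rest ⊤}
  B4:   IN={d:+, e:-, f:-; rest ⊤}   OUT={d:+, e:-, f:-; rest ⊤}
  B5:   IN={d:+, e:-, f:-; rest ⊤}   OUT={d:+, e:+, f:-; rest ⊤}

Merge at B3: IN[B3] = OUT[B2] ⊔ OUT[B4] = {a: ⊤, b: ⊤, c: ⊤, d: +, e: -, f: -}
Applying B3's transfer function to that IN value gives OUT[B3] (row B3 above).

Answer: {a: ⊤, b: ⊤, c: ⊤, d: +, e: -, f: -}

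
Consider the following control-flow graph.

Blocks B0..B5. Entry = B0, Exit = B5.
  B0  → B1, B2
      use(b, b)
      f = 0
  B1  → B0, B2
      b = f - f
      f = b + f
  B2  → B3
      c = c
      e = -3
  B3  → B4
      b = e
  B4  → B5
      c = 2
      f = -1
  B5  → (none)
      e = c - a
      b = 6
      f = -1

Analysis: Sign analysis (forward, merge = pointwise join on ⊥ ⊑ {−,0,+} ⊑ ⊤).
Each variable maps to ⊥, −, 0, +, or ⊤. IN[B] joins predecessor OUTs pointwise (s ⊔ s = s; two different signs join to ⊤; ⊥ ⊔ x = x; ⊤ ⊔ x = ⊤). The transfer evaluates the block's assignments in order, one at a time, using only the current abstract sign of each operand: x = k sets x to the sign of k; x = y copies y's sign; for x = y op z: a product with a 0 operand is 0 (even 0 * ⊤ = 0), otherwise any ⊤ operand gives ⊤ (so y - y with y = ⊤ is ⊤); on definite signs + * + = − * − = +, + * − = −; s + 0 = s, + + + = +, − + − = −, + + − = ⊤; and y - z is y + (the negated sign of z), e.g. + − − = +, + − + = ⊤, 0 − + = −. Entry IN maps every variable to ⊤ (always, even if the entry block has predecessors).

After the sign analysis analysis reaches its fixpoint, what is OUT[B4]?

Fixpoint table:
  B0:   IN=(all ⊤)   OUT={f:0; rest ⊤}
  B1:   IN={f:0; rest ⊤}   OUT={b:0, f:0; rest ⊤}
  B2:   IN={f:0; rest ⊤}   OUT={e:-, f:0; rest ⊤}
  B3:   IN={e:-, f:0; rest ⊤}   OUT={b:-, e:-, f:0; rest ⊤}
  B4:   IN={b:-, e:-, f:0; rest ⊤}   OUT={b:-, c:+, e:-, f:-; rest ⊤}
  B5:   IN={b:-, c:+, e:-, f:-; rest ⊤}   OUT={b:+, c:+, f:-; rest ⊤}

Merge at B4: IN[B4] = OUT[B3] = {a: ⊤, b: -, c: ⊤, d: ⊤, e: -, f: 0}
Applying B4's transfer function to that IN value gives OUT[B4] (row B4 above).

Answer: {a: ⊤, b: -, c: +, d: ⊤, e: -, f: -}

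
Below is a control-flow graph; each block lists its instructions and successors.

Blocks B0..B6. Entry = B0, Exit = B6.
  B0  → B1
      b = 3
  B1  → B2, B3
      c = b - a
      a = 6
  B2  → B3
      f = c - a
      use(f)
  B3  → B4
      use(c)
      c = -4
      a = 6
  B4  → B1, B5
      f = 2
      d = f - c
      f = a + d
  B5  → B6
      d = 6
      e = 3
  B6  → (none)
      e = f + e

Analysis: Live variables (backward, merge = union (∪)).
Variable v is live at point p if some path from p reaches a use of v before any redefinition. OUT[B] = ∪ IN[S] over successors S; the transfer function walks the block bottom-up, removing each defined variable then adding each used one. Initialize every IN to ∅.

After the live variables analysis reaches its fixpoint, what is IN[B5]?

Answer: {f}

Trace:
Converged values:
  B0:  IN={a}  OUT={a, b}
  B1:  IN={a, b}  OUT={a, b, c}
  B2:  IN={a, b, c}  OUT={b, c}
  B3:  IN={b, c}  OUT={a, b, c}
  B4:  IN={a, b, c}  OUT={a, b, f}
  B5:  IN={f}  OUT={e, f}
  B6:  IN={e, f}  OUT={}

Merge at B5: OUT[B5] = IN[B6] = {e, f}
Applying B5's transfer function to that OUT value gives IN[B5] (row B5 above).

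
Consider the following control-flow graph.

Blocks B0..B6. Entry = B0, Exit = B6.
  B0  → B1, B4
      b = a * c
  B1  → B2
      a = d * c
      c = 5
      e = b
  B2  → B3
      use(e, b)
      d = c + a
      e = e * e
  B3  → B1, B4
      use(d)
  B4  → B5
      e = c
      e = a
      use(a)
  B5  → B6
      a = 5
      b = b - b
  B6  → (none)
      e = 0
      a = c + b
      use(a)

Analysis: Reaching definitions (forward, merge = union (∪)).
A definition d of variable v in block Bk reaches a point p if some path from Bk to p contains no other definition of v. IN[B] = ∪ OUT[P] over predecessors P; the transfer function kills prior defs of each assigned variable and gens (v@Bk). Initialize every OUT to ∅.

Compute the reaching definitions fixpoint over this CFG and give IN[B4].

Fixpoint table:
  B0:  IN={}  OUT={b@B0}
  B1:  IN={a@B1, b@B0, c@B1, d@B2, e@B2}  OUT={a@B1, b@B0, c@B1, d@B2, e@B1}
  B2:  IN={a@B1, b@B0, c@B1, d@B2, e@B1}  OUT={a@B1, b@B0, c@B1, d@B2, e@B2}
  B3:  IN={a@B1, b@B0, c@B1, d@B2, e@B2}  OUT={a@B1, b@B0, c@B1, d@B2, e@B2}
  B4:  IN={a@B1, b@B0, c@B1, d@B2, e@B2}  OUT={a@B1, b@B0, c@B1, d@B2, e@B4}
  B5:  IN={a@B1, b@B0, c@B1, d@B2, e@B4}  OUT={a@B5, b@B5, c@B1, d@B2, e@B4}
  B6:  IN={a@B5, b@B5, c@B1, d@B2, e@B4}  OUT={a@B6, b@B5, c@B1, d@B2, e@B6}

Merge at B4: IN[B4] = OUT[B0] ⊔ OUT[B3] = {a@B1, b@B0, c@B1, d@B2, e@B2}

Answer: {a@B1, b@B0, c@B1, d@B2, e@B2}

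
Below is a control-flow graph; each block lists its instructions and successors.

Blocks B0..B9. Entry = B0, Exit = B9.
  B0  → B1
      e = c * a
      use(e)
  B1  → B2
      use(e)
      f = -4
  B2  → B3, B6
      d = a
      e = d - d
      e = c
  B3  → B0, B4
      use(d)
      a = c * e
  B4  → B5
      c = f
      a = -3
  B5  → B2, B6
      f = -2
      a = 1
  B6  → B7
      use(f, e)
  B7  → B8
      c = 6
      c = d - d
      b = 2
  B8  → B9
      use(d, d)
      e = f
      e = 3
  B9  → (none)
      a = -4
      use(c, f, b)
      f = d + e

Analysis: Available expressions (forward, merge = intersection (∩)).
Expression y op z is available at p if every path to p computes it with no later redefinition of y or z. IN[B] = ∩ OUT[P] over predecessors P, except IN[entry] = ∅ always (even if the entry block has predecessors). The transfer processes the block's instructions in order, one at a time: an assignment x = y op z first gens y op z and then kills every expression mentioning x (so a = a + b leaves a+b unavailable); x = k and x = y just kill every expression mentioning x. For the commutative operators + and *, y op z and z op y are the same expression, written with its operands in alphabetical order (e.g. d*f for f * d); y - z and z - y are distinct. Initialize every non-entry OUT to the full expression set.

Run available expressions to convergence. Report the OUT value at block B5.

Fixpoint table:
  B0: | IN={} | OUT={a*c}
  B1: | IN={a*c} | OUT={a*c}
  B2: | IN={} | OUT={d-d}
  B3: | IN={d-d} | OUT={c*e, d-d}
  B4: | IN={c*e, d-d} | OUT={d-d}
  B5: | IN={d-d} | OUT={d-d}
  B6: | IN={d-d} | OUT={d-d}
  B7: | IN={d-d} | OUT={d-d}
  B8: | IN={d-d} | OUT={d-d}
  B9: | IN={d-d} | OUT={d+e, d-d}

Merge at B5: IN[B5] = OUT[B4] = {d-d}
Applying B5's transfer function to that IN value gives OUT[B5] (row B5 above).

Answer: {d-d}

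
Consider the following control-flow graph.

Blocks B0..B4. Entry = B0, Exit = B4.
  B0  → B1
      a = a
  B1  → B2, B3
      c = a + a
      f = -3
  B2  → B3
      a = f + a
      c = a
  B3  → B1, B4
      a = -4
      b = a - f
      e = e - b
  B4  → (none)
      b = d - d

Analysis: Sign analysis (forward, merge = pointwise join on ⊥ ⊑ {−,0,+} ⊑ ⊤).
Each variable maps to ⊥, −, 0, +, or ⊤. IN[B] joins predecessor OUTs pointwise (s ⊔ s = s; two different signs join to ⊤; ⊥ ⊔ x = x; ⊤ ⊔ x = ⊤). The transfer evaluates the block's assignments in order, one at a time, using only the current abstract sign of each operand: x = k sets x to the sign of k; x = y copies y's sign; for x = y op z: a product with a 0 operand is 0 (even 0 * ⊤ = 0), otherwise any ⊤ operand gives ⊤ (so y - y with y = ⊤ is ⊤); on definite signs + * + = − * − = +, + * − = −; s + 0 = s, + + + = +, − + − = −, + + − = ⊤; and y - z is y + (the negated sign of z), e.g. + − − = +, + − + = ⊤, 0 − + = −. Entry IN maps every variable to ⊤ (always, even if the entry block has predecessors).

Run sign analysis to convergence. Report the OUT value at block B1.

Fixpoint table:
  B0:  IN=(all ⊤)  OUT=(all ⊤)
  B1:  IN=(all ⊤)  OUT={f:-; rest ⊤}
  B2:  IN={f:-; rest ⊤}  OUT={f:-; rest ⊤}
  B3:  IN={f:-; rest ⊤}  OUT={a:-, f:-; rest ⊤}
  B4:  IN={a:-, f:-; rest ⊤}  OUT={a:-, f:-; rest ⊤}

Merge at B1: IN[B1] = OUT[B0] ⊔ OUT[B3] = {a: ⊤, b: ⊤, c: ⊤, d: ⊤, e: ⊤, f: ⊤}
Applying B1's transfer function to that IN value gives OUT[B1] (row B1 above).

Answer: {a: ⊤, b: ⊤, c: ⊤, d: ⊤, e: ⊤, f: -}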